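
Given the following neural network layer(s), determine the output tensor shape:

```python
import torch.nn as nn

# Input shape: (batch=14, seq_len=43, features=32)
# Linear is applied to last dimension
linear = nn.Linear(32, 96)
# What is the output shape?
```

Input: (14, 43, 32) -> Output: (14, 43, 96)

Answer: (14, 43, 96)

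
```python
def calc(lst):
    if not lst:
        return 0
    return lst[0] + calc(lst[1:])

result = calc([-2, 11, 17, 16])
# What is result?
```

(-2) + 11 + 17 + 16 + 0 = 42

Answer: 42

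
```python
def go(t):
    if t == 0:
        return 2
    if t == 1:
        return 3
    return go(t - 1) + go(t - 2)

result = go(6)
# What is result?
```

Build up from base cases: go(0)=2, go(1)=3, go(2)=5, go(3)=8, go(4)=13, go(5)=21, go(6)=34

Answer: 34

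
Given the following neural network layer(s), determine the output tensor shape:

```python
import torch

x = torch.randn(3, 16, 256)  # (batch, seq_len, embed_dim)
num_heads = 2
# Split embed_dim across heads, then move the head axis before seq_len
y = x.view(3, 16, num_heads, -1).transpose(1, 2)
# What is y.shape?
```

Input: (3, 16, 256) -> head_dim = 256 // 2 = 128; after view: (3, 16, 2, 128) -> after transpose(1, 2): (3, 2, 16, 128) -> Output: (3, 2, 16, 128)

Answer: (3, 2, 16, 128)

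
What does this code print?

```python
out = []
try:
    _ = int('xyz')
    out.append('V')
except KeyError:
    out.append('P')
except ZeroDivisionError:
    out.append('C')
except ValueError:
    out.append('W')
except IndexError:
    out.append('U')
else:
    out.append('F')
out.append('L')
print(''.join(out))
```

Execution trace: 'W' (except ValueError) → 'L' (after the try/except). Output: WL

Answer: WL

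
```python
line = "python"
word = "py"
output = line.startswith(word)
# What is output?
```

Trace:
`line = "python"` → line = 'python'
`word = "py"` → word = 'py'
`output = line.startswith(word)` → output = True
So output = True

Answer: True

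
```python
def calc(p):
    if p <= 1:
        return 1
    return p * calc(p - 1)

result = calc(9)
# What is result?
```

calc(9) = 9 * 8 * 7 * 6 * 5 * 4 * 3 * 2 * 1 = 362880

Answer: 362880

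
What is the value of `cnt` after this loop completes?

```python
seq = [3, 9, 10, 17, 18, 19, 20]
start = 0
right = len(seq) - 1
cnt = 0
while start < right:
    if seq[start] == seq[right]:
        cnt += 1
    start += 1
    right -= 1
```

Count matching pairs from ends
`cnt` takes the values: 0

Answer: 0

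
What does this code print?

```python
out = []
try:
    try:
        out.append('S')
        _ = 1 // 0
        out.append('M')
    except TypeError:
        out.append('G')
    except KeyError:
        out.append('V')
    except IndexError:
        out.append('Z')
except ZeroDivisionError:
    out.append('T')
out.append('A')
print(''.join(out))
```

Execution trace: 'S' (inner try body) → 'T' (outer except ZeroDivisionError) → 'A' (after the try/except). Output: STA

Answer: STA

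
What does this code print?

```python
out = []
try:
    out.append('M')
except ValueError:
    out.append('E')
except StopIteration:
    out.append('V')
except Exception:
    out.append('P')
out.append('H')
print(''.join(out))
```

Execution trace: 'M' (try body, no exception) → 'H' (after the try/except). Output: MH

Answer: MH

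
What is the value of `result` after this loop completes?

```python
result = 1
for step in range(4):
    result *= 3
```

3^4 = 81
`result` takes the values: 1 → 3 → 9 → 27 → 81

Answer: 81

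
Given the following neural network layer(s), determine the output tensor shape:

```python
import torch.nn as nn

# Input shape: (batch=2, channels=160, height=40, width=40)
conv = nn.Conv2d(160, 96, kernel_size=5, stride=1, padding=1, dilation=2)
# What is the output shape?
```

Input: (2, 160, 40, 40) -> Output: (2, 96, 34, 34)

Answer: (2, 96, 34, 34)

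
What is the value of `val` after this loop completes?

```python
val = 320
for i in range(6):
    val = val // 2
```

Halve 6 times: 320 // 2^6 = 5
`val` takes the values: 320 → 160 → 80 → 40 → 20 → 10 → 5

Answer: 5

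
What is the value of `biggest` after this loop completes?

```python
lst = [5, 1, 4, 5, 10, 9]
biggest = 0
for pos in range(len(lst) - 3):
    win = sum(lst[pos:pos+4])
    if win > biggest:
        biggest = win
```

Max sum of 4-element window in [5, 1, 4, 5, 10, 9]
`biggest` takes the values: 0 → 15 → 20 → 28

Answer: 28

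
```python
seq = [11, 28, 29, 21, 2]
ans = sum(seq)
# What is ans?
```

Trace:
`seq = [11, 28, 29, 21, 2]` → seq = [11, 28, 29, 21, 2]
`ans = sum(seq)` → ans = 91
So ans = 91

Answer: 91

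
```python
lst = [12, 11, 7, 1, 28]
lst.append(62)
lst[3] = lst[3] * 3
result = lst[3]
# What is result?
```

Trace:
`lst = [12, 11, 7, 1, 28]` → lst = [12, 11, 7, 1, 28]
`lst.append(62)` → lst = [12, 11, 7, 1, 28, 62]
`lst[3] = lst[3] * 3` → lst = [12, 11, 7, 3, 28, 62]
`result = lst[3]` → result = 3
So result = 3

Answer: 3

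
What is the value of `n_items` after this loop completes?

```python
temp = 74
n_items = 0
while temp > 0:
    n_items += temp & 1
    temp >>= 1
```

Count set bits in 74 (binary: 0b1001010)
`n_items` takes the values: 0 → 1 → 2 → 3

Answer: 3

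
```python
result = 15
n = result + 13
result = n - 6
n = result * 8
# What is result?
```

Trace:
`result = 15` → result = 15
`n = result + 13` → n = 28
`result = n - 6` → result = 22
`n = result * 8` → n = 176
So result = 22

Answer: 22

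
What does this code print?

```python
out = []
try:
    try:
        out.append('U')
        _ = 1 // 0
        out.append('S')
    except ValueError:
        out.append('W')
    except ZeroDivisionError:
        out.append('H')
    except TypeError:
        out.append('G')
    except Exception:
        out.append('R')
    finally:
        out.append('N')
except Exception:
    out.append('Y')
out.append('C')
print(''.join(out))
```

Execution trace: 'U' (inner try body) → 'H' (inner except ZeroDivisionError) → 'N' (inner finally) → 'C' (after the try/except). Output: UHNC

Answer: UHNC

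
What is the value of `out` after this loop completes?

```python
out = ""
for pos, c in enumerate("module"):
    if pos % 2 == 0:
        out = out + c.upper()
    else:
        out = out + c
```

Uppercase even positions in 'module'
`out` takes the values: "" → "M" → "Mo" → "MoD" → "MoDu" → "MoDuL" → "MoDuLe"

Answer: "MoDuLe"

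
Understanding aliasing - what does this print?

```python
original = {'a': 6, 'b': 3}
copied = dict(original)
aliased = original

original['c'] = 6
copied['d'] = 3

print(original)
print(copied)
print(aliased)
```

Key concept: dict() creates copy, assignment creates alias.
Step by step:
`original = {'a': 6, 'b': 3}` → original = {'a': 6, 'b': 3}
`copied = dict(original)` → copied = {'a': 6, 'b': 3}
`aliased = original` → aliased = {'a': 6, 'b': 3} (same object as original)
`original['c'] = 6` → original = {'a': 6, 'b': 3, 'c': 6} (same object as aliased); aliased = {'a': 6, 'b': 3, 'c': 6} (same object as original)
`copied['d'] = 3` → copied = {'a': 6, 'b': 3, 'd': 3}
`print(original)` → prints {'a': 6, 'b': 3, 'c': 6}
`print(copied)` → prints {'a': 6, 'b': 3, 'd': 3}
`print(aliased)` → prints {'a': 6, 'b': 3, 'c': 6}

Answer:
{'a': 6, 'b': 3, 'c': 6}
{'a': 6, 'b': 3, 'd': 3}
{'a': 6, 'b': 3, 'c': 6}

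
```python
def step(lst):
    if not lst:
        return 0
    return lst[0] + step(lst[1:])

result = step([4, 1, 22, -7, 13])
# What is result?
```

4 + 1 + 22 + (-7) + 13 + 0 = 33

Answer: 33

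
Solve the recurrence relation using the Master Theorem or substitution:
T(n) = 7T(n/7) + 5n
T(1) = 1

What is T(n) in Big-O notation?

By Master Theorem: a=7, b=7, f(n)=5n. Since log_7(7) = 1 and f(n) = Θ(n^1), Case 2 applies. T(n) = O(n log n).

Answer: O(n log n)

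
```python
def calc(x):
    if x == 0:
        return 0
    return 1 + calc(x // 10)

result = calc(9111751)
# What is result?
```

Count of digits of 9111751: 7

Answer: 7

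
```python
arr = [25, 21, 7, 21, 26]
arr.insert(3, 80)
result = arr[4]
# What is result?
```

Trace:
`arr = [25, 21, 7, 21, 26]` → arr = [25, 21, 7, 21, 26]
`arr.insert(3, 80)` → arr = [25, 21, 7, 80, 21, 26]
`result = arr[4]` → result = 21
So result = 21

Answer: 21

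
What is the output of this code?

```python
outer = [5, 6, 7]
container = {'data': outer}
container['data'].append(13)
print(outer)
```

Key concept: dict holds reference to list.
Step by step:
`outer = [5, 6, 7]` → outer = [5, 6, 7]
`container = {'data': outer}` → container = {'data': [5, 6, 7]}
`container['data'].append(13)` → outer = [5, 6, 7, 13]; container = {'data': [5, 6, 7, 13]}
`print(outer)` → prints [5, 6, 7, 13]

Answer: [5, 6, 7, 13]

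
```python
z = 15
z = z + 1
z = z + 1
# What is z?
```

Trace:
`z = 15` → z = 15
`z = z + 1` → z = 16
`z = z + 1` → z = 17
So z = 17

Answer: 17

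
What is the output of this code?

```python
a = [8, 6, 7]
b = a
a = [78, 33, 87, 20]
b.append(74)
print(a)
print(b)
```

Key concept: rebinding vs mutation: a is rebound to a new list, b still points at the original.
Step by step:
`a = [8, 6, 7]` → a = [8, 6, 7]
`b = a` → b = [8, 6, 7] (same object as a)
`a = [78, 33, 87, 20]` → a = [78, 33, 87, 20]
`b.append(74)` → b = [8, 6, 7, 74]
`print(a)` → prints [78, 33, 87, 20]
`print(b)` → prints [8, 6, 7, 74]

Answer:
[78, 33, 87, 20]
[8, 6, 7, 74]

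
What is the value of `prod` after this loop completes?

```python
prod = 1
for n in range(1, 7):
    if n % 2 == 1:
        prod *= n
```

Product of odd numbers 1 to 6
`prod` takes the values: 1 → 3 → 15

Answer: 15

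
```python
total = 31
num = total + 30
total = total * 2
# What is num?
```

Trace:
`total = 31` → total = 31
`num = total + 30` → num = 61
`total = total * 2` → total = 62
So num = 61

Answer: 61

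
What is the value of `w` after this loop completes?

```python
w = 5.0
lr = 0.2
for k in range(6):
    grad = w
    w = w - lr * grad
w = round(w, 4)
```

Gradient descent: w = 5.0 * (1 - 0.2)^6
`w` takes the values: 5.0 → 4.0 → 3.2 → 2.56 → 2.048 → 1.6384 → 1.31072 → 1.3107

Answer: 1.3107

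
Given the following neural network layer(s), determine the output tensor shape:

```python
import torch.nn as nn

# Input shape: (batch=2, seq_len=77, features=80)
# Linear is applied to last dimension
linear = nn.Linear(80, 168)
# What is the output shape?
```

Input: (2, 77, 80) -> Output: (2, 77, 168)

Answer: (2, 77, 168)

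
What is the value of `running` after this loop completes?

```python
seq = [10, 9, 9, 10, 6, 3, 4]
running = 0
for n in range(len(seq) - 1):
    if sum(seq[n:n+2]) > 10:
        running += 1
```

Count windows with sum > 10
`running` takes the values: 0 → 1 → 2 → 3 → 4

Answer: 4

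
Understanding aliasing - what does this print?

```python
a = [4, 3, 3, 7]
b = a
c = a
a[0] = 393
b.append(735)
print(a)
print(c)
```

Key concept: multiple aliases.
Step by step:
`a = [4, 3, 3, 7]` → a = [4, 3, 3, 7]
`b = a` → b = [4, 3, 3, 7] (same object as a)
`c = a` → c = [4, 3, 3, 7] (same object as a, b)
`a[0] = 393` → a = [393, 3, 3, 7] (same object as b, c); b = [393, 3, 3, 7] (same object as a, c); c = [393, 3, 3, 7] (same object as a, b)
`b.append(735)` → a = [393, 3, 3, 7, 735] (same object as b, c); b = [393, 3, 3, 7, 735] (same object as a, c); c = [393, 3, 3, 7, 735] (same object as a, b)
`print(a)` → prints [393, 3, 3, 7, 735]
`print(c)` → prints [393, 3, 3, 7, 735]

Answer:
[393, 3, 3, 7, 735]
[393, 3, 3, 7, 735]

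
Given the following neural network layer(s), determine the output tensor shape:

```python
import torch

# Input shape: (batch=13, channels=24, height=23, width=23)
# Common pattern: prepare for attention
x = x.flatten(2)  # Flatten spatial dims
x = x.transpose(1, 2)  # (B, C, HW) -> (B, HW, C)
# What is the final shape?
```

Input: (13, 24, 23, 23) -> after flatten(2): (13, 24, 529) -> Output: (13, 529, 24)

Answer: (13, 529, 24)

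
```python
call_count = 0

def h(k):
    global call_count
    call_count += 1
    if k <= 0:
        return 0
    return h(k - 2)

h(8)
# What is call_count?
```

Linear recursion stepping by 2: 5 calls from k=8 down to ≤0.

Answer: 5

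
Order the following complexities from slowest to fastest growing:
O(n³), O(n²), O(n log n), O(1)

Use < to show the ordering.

Ordered by growth rate: O(1) < O(n log n) < O(n²) < O(n³)

Answer: O(1) < O(n log n) < O(n²) < O(n³)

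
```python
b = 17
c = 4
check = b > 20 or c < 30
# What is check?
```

Trace:
`b = 17` → b = 17
`c = 4` → c = 4
`check = b > 20 or c < 30` → check = True
So check = True

Answer: True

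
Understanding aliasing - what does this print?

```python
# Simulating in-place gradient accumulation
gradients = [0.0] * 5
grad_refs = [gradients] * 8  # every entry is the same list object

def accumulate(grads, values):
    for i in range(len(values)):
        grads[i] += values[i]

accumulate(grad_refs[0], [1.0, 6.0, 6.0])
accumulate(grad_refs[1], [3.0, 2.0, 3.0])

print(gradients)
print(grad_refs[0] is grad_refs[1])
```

Key concept: gradient accumulation aliasing.
Step by step:
`gradients = [0.0] * 5` → gradients = [0.0, 0.0, 0.0, 0.0, 0.0]
`grad_refs = [gradients] * 8` → grad_refs = [[0.0, 0.0, 0.0, 0.0, 0.0], [0.0, 0.0, 0.0, 0.0, 0.0], [0.0, 0.0, 0.0, 0.0, 0.0], [0.0, 0.0, 0.0, 0.0, 0.0], [0.0, 0.0, 0.0, 0.0, 0.0], [0.0, 0.0, 0.0, 0.0, 0.0], [0.0, 0.0, 0.0, 0.0, 0.0], [0.0, 0.0, 0.0, 0.0, 0.0]]
`accumulate(grad_refs[0], [1.0, 6.0, 6.0])` → gradients = [1.0, 6.0, 6.0, 0.0, 0.0]; grad_refs = [[1.0, 6.0, 6.0, 0.0, 0.0], [1.0, 6.0, 6.0, 0.0, 0.0], [1.0, 6.0, 6.0, 0.0, 0.0], [1.0, 6.0, 6.0, 0.0, 0.0], [1.0, 6.0, 6.0, 0.0, 0.0], [1.0, 6.0, 6.0, 0.0, 0.0], [1.0, 6.0, 6.0, 0.0, 0.0], [1.0, 6.0, 6.0, 0.0, 0.0]]
`accumulate(grad_refs[1], [3.0, 2.0, 3.0])` → gradients = [4.0, 8.0, 9.0, 0.0, 0.0]; grad_refs = [[4.0, 8.0, 9.0, 0.0, 0.0], [4.0, 8.0, 9.0, 0.0, 0.0], [4.0, 8.0, 9.0, 0.0, 0.0], [4.0, 8.0, 9.0, 0.0, 0.0], [4.0, 8.0, 9.0, 0.0, 0.0], [4.0, 8.0, 9.0, 0.0, 0.0], [4.0, 8.0, 9.0, 0.0, 0.0], [4.0, 8.0, 9.0, 0.0, 0.0]]
`print(gradients)` → prints [4.0, 8.0, 9.0, 0.0, 0.0]
`print(grad_refs[0] is grad_refs[1])` → prints True

Answer:
[4.0, 8.0, 9.0, 0.0, 0.0]
True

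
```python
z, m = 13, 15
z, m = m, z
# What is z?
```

Trace:
`z, m = 13, 15` → z = 13; m = 15
`z, m = m, z` → z = 15; m = 13
So z = 15

Answer: 15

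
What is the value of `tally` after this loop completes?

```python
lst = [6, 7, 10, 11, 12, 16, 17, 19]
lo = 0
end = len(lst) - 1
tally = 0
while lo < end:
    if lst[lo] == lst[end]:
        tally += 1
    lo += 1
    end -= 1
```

Count matching pairs from ends
`tally` takes the values: 0

Answer: 0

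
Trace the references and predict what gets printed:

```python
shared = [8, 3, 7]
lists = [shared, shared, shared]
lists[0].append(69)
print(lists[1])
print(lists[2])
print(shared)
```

Key concept: list of same reference.
Step by step:
`shared = [8, 3, 7]` → shared = [8, 3, 7]
`lists = [shared, shared, shared]` → lists = [[8, 3, 7], [8, 3, 7], [8, 3, 7]]
`lists[0].append(69)` → shared = [8, 3, 7, 69]; lists = [[8, 3, 7, 69], [8, 3, 7, 69], [8, 3, 7, 69]]
`print(lists[1])` → prints [8, 3, 7, 69]
`print(lists[2])` → prints [8, 3, 7, 69]
`print(shared)` → prints [8, 3, 7, 69]

Answer:
[8, 3, 7, 69]
[8, 3, 7, 69]
[8, 3, 7, 69]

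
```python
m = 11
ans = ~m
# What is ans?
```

Trace:
`m = 11` → m = 11
`ans = ~m` → ans = -12
So ans = -12

Answer: -12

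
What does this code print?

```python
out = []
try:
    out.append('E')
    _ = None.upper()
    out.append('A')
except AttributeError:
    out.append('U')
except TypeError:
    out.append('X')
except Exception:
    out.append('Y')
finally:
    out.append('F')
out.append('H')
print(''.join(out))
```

Execution trace: 'E' (try body) → 'U' (except AttributeError) → 'F' (finally) → 'H' (after the try/except). Output: EUFH

Answer: EUFH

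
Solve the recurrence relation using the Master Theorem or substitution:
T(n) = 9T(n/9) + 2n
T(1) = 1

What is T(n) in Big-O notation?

By Master Theorem: a=9, b=9, f(n)=2n. Since log_9(9) = 1 and f(n) = Θ(n^1), Case 2 applies. T(n) = O(n log n).

Answer: O(n log n)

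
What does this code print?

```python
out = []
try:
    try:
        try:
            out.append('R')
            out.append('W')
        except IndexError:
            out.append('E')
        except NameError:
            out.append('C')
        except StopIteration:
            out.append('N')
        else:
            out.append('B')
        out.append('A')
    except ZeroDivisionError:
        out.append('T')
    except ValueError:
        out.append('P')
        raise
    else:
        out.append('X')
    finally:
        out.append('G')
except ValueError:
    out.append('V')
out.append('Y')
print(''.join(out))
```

Execution trace: 'R' (inner try body) → 'W' (inner try body, no exception) → 'B' (inner else) → 'A' (try body, no exception) → 'X' (else) → 'G' (finally) → 'Y' (after the try/except). Output: RWBAXGY

Answer: RWBAXGY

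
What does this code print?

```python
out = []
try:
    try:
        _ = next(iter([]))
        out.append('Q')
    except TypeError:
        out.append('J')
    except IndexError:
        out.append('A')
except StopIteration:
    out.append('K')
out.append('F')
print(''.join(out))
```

Execution trace: 'K' (outer except StopIteration) → 'F' (after the try/except). Output: KF

Answer: KF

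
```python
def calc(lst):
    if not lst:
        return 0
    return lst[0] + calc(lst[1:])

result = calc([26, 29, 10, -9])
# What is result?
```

26 + 29 + 10 + (-9) + 0 = 56

Answer: 56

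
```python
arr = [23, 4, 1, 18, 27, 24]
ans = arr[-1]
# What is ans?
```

Trace:
`arr = [23, 4, 1, 18, 27, 24]` → arr = [23, 4, 1, 18, 27, 24]
`ans = arr[-1]` → ans = 24
So ans = 24

Answer: 24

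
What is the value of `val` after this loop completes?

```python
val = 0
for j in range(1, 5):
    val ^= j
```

XOR of 1 to 4
`val` takes the values: 0 → 1 → 3 → 0 → 4

Answer: 4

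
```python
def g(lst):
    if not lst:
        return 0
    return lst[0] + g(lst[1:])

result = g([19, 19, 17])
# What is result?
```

19 + 19 + 17 + 0 = 55

Answer: 55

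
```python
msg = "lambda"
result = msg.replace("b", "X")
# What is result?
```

Trace:
`msg = "lambda"` → msg = 'lambda'
`result = msg.replace("b", "X")` → result = 'lamXda'
So result = 'lamXda'

Answer: 'lamXda'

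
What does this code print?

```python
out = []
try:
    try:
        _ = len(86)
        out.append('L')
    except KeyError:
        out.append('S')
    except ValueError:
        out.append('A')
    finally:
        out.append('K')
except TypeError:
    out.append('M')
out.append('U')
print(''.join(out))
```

Execution trace: 'K' (finally) → 'M' (outer except TypeError) → 'U' (after the try/except). Output: KMU

Answer: KMU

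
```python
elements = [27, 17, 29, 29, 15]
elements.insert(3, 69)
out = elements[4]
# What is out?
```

Trace:
`elements = [27, 17, 29, 29, 15]` → elements = [27, 17, 29, 29, 15]
`elements.insert(3, 69)` → elements = [27, 17, 29, 69, 29, 15]
`out = elements[4]` → out = 29
So out = 29

Answer: 29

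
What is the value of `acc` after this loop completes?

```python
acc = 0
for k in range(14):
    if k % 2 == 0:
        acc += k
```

Sum of even numbers 0 to 13
`acc` takes the values: 0 → 2 → 6 → 12 → 20 → 30 → 42

Answer: 42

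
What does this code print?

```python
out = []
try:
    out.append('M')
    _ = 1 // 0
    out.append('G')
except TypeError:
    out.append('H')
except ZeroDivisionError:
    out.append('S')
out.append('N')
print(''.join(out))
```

Execution trace: 'M' (try body) → 'S' (except ZeroDivisionError) → 'N' (after the try/except). Output: MSN

Answer: MSN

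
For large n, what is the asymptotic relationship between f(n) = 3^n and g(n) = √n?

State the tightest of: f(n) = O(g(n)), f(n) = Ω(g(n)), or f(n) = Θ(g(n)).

3^n vs √n: f(n) = Ω(g(n)) but not O(g(n)) — 3^n grows strictly faster than √n.

Answer: f(n) = Ω(g(n)) but not O(g(n)) — 3^n grows strictly faster than √n.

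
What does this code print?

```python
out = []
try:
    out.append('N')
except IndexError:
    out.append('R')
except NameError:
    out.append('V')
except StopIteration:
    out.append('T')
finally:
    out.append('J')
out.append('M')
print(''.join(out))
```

Execution trace: 'N' (try body, no exception) → 'J' (finally) → 'M' (after the try/except). Output: NJM

Answer: NJM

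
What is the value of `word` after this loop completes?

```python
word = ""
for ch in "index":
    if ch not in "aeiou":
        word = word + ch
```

Remove vowels from 'index'
`word` takes the values: "" → "n" → "nd" → "ndx"

Answer: "ndx"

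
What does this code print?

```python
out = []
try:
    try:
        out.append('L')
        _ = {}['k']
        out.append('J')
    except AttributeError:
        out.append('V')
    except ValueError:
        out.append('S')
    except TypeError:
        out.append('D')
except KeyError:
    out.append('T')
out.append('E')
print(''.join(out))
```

Execution trace: 'L' (try body) → 'T' (outer except KeyError) → 'E' (after the try/except). Output: LTE

Answer: LTE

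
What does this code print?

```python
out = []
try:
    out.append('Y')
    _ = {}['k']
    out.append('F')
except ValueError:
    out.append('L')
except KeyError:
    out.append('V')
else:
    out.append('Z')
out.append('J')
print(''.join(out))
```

Execution trace: 'Y' (try body) → 'V' (except KeyError) → 'J' (after the try/except). Output: YVJ

Answer: YVJ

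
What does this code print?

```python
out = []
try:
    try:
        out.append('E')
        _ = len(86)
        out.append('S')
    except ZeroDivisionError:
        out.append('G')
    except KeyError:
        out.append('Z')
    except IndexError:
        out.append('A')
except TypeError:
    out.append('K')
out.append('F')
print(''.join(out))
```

Execution trace: 'E' (try body) → 'K' (outer except TypeError) → 'F' (after the try/except). Output: EKF

Answer: EKF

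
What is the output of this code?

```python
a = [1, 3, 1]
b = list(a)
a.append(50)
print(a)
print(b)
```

Key concept: list() constructor creates copy.
Step by step:
`a = [1, 3, 1]` → a = [1, 3, 1]
`b = list(a)` → b = [1, 3, 1]
`a.append(50)` → a = [1, 3, 1, 50]
`print(a)` → prints [1, 3, 1, 50]
`print(b)` → prints [1, 3, 1]

Answer:
[1, 3, 1, 50]
[1, 3, 1]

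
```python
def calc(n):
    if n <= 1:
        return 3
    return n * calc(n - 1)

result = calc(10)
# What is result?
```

calc(10) = 10 * 9 * 8 * 7 * 6 * 5 * 4 * 3 * 2 * 3 = 10886400

Answer: 10886400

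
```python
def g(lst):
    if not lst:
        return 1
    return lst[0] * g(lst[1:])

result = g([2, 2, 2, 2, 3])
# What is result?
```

Product over [2, 2, 2, 2, 3] = 2 * 2 * 2 * 2 * 3 = 48

Answer: 48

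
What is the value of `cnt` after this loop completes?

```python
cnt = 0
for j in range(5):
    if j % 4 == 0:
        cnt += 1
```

Count numbers divisible by 4 in range(5)
`cnt` takes the values: 0 → 1 → 2

Answer: 2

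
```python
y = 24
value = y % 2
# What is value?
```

Trace:
`y = 24` → y = 24
`value = y % 2` → value = 0
So value = 0

Answer: 0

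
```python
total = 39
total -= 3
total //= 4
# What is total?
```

Trace:
`total = 39` → total = 39
`total -= 3` → total = 36
`total //= 4` → total = 9
So total = 9

Answer: 9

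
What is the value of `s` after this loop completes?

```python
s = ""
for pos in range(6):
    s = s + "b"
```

Repeat 'b' 6 times
`s` takes the values: "" → "b" → "bb" → "bbb" → "bbbb" → "bbbbb" → "bbbbbb"

Answer: "bbbbbb"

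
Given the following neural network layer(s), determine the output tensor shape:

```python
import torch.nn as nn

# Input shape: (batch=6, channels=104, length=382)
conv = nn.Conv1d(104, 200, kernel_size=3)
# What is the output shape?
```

Input: (6, 104, 382) -> Output: (6, 200, 380)

Answer: (6, 200, 380)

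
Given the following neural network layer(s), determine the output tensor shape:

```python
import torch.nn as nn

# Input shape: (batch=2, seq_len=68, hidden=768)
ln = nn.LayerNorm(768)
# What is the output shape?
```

Input: (2, 68, 768) -> Output: (2, 68, 768)

Answer: (2, 68, 768)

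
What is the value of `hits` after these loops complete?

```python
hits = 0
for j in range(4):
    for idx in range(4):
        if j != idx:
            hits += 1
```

4² - 4 (exclude diagonal)
`hits` takes the values: 0 → 1 → 2 → 3 → 4 → 5 → 6 → 7 → 8 → 9 → 10 → 11 → 12

Answer: 12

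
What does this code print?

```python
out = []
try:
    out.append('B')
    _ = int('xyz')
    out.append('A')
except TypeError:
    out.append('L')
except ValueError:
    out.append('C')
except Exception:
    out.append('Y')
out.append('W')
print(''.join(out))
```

Execution trace: 'B' (try body) → 'C' (except ValueError) → 'W' (after the try/except). Output: BCW

Answer: BCW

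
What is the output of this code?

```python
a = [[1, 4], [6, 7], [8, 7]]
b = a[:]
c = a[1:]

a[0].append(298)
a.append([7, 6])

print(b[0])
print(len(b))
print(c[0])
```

Key concept: slice with nested mutation.
Step by step:
`a = [[1, 4], [6, 7], [8, 7]]` → a = [[1, 4], [6, 7], [8, 7]]
`b = a[:]` → b = [[1, 4], [6, 7], [8, 7]]
`c = a[1:]` → c = [[6, 7], [8, 7]]
`a[0].append(298)` → a = [[1, 4, 298], [6, 7], [8, 7]]; b = [[1, 4, 298], [6, 7], [8, 7]]
`a.append([7, 6])` → a = [[1, 4, 298], [6, 7], [8, 7], [7, 6]]
`print(b[0])` → prints [1, 4, 298]
`print(len(b))` → prints 3
`print(c[0])` → prints [6, 7]

Answer:
[1, 4, 298]
3
[6, 7]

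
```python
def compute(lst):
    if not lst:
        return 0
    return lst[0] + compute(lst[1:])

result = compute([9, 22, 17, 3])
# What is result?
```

9 + 22 + 17 + 3 + 0 = 51

Answer: 51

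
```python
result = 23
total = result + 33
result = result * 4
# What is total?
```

Trace:
`result = 23` → result = 23
`total = result + 33` → total = 56
`result = result * 4` → result = 92
So total = 56

Answer: 56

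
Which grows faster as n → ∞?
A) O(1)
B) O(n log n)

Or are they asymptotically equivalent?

O(1) vs O(n log n): Higher order terms dominate.

Answer: B) O(n log n) grows faster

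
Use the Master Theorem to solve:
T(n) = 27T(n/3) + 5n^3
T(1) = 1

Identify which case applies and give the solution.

a=27, b=3, f(n)=5n^3. log_3(27) = 3. Since c=3 = 3, Case 2 applies: T(n) = Θ(n^log_b(a) · log n) = O(n^3 log n).

Answer: O(n^3 log n) - Case 2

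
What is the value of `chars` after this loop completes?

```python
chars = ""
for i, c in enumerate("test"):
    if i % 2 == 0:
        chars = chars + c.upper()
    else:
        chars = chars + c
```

Uppercase even positions in 'test'
`chars` takes the values: "" → "T" → "Te" → "TeS" → "TeSt"

Answer: "TeSt"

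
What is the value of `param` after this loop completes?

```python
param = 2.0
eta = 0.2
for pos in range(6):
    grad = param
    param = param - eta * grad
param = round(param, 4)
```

Gradient descent: w = 2.0 * (1 - 0.2)^6
`param` takes the values: 2.0 → 1.6 → 1.28 → 1.024 → 0.8192 → 0.65536 → 0.524288 → 0.5243

Answer: 0.5243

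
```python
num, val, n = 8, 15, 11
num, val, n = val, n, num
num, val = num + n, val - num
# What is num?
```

Trace:
`num, val, n = 8, 15, 11` → num = 8; val = 15; n = 11
`num, val, n = val, n, num` → num = 15; val = 11; n = 8
`num, val = num + n, val - num` → num = 23; val = -4
So num = 23

Answer: 23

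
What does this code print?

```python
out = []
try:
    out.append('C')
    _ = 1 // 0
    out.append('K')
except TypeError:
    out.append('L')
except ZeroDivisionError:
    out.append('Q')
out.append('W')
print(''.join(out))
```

Execution trace: 'C' (try body) → 'Q' (except ZeroDivisionError) → 'W' (after the try/except). Output: CQW

Answer: CQW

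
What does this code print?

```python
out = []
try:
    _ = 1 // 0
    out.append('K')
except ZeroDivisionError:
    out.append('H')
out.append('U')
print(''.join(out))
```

Execution trace: 'H' (except ZeroDivisionError) → 'U' (after the try/except). Output: HU

Answer: HU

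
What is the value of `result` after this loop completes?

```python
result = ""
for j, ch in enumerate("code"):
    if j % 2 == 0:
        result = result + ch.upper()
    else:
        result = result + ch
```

Uppercase even positions in 'code'
`result` takes the values: "" → "C" → "Co" → "CoD" → "CoDe"

Answer: "CoDe"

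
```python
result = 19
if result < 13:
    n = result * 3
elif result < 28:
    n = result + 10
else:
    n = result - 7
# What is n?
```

Trace:
`result = 19` → result = 19
`if result < 13: ...` → result < 13 is False, result < 28 is True → n = 29
So n = 29

Answer: 29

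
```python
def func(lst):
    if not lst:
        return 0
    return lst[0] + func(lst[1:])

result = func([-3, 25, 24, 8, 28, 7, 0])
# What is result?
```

(-3) + 25 + 24 + 8 + 28 + 7 + 0 + 0 = 89

Answer: 89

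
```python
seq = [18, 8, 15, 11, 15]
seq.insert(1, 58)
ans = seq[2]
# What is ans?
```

Trace:
`seq = [18, 8, 15, 11, 15]` → seq = [18, 8, 15, 11, 15]
`seq.insert(1, 58)` → seq = [18, 58, 8, 15, 11, 15]
`ans = seq[2]` → ans = 8
So ans = 8

Answer: 8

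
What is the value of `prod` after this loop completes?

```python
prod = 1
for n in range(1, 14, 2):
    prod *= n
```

Product of 1, 3, 5, ... up to 13
`prod` takes the values: 1 → 3 → 15 → 105 → 945 → 10395 → 135135

Answer: 135135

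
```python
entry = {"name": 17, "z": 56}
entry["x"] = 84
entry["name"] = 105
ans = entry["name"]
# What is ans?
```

Trace:
`entry = {"name": 17, "z": 56}` → entry = {'name': 17, 'z': 56}
`entry["x"] = 84` → entry = {'name': 17, 'z': 56, 'x': 84}
`entry["name"] = 105` → entry = {'name': 105, 'z': 56, 'x': 84}
`ans = entry["name"]` → ans = 105
So ans = 105

Answer: 105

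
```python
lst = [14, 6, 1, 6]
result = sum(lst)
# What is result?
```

Trace:
`lst = [14, 6, 1, 6]` → lst = [14, 6, 1, 6]
`result = sum(lst)` → result = 27
So result = 27

Answer: 27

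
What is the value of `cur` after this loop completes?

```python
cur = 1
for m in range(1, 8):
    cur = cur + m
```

Start at 1, add 1 through 7
`cur` takes the values: 1 → 2 → 4 → 7 → 11 → 16 → 22 → 29

Answer: 29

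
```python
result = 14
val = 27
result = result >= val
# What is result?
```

Trace:
`result = 14` → result = 14
`val = 27` → val = 27
`result = result >= val` → result = False
So result = False

Answer: False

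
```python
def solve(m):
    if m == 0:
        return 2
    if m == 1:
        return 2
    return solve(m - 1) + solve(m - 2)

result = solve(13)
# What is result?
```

Build up from base cases: solve(0)=2, solve(1)=2, solve(2)=4, solve(3)=6, solve(4)=10, solve(5)=16, solve(6)=26, ..., solve(13)=754

Answer: 754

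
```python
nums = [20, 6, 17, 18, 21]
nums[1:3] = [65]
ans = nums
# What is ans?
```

Trace:
`nums = [20, 6, 17, 18, 21]` → nums = [20, 6, 17, 18, 21]
`nums[1:3] = [65]` → nums = [20, 65, 18, 21]
`ans = nums` → ans = [20, 65, 18, 21]
So ans = [20, 65, 18, 21]

Answer: [20, 65, 18, 21]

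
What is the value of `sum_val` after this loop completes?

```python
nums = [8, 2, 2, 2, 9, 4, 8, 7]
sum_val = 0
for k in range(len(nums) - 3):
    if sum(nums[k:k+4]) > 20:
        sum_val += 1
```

Count windows with sum > 20
`sum_val` takes the values: 0 → 1 → 2

Answer: 2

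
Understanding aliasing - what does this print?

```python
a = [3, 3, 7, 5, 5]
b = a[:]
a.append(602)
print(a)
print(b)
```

Key concept: slice [:] creates copy.
Step by step:
`a = [3, 3, 7, 5, 5]` → a = [3, 3, 7, 5, 5]
`b = a[:]` → b = [3, 3, 7, 5, 5]
`a.append(602)` → a = [3, 3, 7, 5, 5, 602]
`print(a)` → prints [3, 3, 7, 5, 5, 602]
`print(b)` → prints [3, 3, 7, 5, 5]

Answer:
[3, 3, 7, 5, 5, 602]
[3, 3, 7, 5, 5]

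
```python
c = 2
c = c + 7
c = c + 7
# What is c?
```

Trace:
`c = 2` → c = 2
`c = c + 7` → c = 9
`c = c + 7` → c = 16
So c = 16

Answer: 16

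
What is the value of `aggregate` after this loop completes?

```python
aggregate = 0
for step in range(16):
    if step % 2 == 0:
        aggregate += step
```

Sum of even numbers 0 to 15
`aggregate` takes the values: 0 → 2 → 6 → 12 → 20 → 30 → 42 → 56

Answer: 56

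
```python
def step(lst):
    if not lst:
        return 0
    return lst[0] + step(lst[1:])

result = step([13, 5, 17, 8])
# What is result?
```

13 + 5 + 17 + 8 + 0 = 43

Answer: 43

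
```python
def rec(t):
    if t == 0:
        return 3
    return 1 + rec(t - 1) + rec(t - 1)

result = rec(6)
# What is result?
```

rec(t) = 1 + 2·rec(t-1), rec(0)=3. Closed form: (3+1)·2^6 - 1 = 255.

Answer: 255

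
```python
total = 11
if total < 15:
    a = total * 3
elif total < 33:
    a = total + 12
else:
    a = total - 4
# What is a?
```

Trace:
`total = 11` → total = 11
`if total < 15: ...` → total < 15 is True → a = 33
So a = 33

Answer: 33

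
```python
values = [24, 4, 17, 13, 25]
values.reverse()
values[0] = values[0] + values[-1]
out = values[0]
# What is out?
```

Trace:
`values = [24, 4, 17, 13, 25]` → values = [24, 4, 17, 13, 25]
`values.reverse()` → values = [25, 13, 17, 4, 24]
`values[0] = values[0] + values[-1]` → values = [49, 13, 17, 4, 24]
`out = values[0]` → out = 49
So out = 49

Answer: 49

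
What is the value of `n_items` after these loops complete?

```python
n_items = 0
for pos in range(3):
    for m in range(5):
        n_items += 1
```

3 * 5 = 15
`n_items` takes the values: 0 → 1 → 2 → 3 → 4 → 5 → 6 → 7 → 8 → 9 → 10 → 11 → 12 → 13 → 14 → 15

Answer: 15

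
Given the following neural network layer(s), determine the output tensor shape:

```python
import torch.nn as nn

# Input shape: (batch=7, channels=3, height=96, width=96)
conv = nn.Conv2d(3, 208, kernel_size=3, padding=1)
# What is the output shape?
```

Input: (7, 3, 96, 96) -> Output: (7, 208, 96, 96)

Answer: (7, 208, 96, 96)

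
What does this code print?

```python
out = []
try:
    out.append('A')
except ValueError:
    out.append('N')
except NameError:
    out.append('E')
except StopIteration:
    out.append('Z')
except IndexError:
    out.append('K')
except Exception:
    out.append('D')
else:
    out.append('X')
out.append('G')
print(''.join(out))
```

Execution trace: 'A' (try body, no exception) → 'X' (else) → 'G' (after the try/except). Output: AXG

Answer: AXG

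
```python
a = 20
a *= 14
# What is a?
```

Trace:
`a = 20` → a = 20
`a *= 14` → a = 280
So a = 280

Answer: 280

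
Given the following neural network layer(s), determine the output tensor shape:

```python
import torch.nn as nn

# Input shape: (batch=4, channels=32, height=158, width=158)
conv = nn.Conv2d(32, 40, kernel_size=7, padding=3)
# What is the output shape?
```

Input: (4, 32, 158, 158) -> Output: (4, 40, 158, 158)

Answer: (4, 40, 158, 158)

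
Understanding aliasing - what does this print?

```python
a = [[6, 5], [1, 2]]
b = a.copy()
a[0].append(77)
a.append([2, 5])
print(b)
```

Key concept: shallow copy with nested lists.
Step by step:
`a = [[6, 5], [1, 2]]` → a = [[6, 5], [1, 2]]
`b = a.copy()` → b = [[6, 5], [1, 2]]
`a[0].append(77)` → a = [[6, 5, 77], [1, 2]]; b = [[6, 5, 77], [1, 2]]
`a.append([2, 5])` → a = [[6, 5, 77], [1, 2], [2, 5]]
`print(b)` → prints [[6, 5, 77], [1, 2]]

Answer: [[6, 5, 77], [1, 2]]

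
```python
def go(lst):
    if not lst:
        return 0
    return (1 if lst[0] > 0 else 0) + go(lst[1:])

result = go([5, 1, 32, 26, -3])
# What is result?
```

Count of positive elements in [5, 1, 32, 26, -3] = 4

Answer: 4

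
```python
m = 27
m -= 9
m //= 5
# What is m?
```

Trace:
`m = 27` → m = 27
`m -= 9` → m = 18
`m //= 5` → m = 3
So m = 3

Answer: 3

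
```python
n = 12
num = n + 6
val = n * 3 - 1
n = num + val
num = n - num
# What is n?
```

Trace:
`n = 12` → n = 12
`num = n + 6` → num = 18
`val = n * 3 - 1` → val = 35
`n = num + val` → n = 53
`num = n - num` → num = 35
So n = 53

Answer: 53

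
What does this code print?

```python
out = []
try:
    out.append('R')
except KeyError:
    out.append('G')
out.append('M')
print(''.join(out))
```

Execution trace: 'R' (try body, no exception) → 'M' (after the try/except). Output: RM

Answer: RM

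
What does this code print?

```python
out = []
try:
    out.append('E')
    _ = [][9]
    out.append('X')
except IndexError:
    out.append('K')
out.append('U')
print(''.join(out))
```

Execution trace: 'E' (try body) → 'K' (except IndexError) → 'U' (after the try/except). Output: EKU

Answer: EKU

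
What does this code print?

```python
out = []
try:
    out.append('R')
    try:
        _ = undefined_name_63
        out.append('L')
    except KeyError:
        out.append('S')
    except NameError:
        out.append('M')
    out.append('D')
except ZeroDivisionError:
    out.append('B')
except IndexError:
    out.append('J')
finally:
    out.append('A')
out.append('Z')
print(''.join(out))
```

Execution trace: 'R' (try body) → 'M' (inner except NameError) → 'D' (try body, no exception) → 'A' (finally) → 'Z' (after the try/except). Output: RMDAZ

Answer: RMDAZ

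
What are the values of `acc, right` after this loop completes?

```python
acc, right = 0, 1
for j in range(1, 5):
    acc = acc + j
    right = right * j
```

Sum and factorial of 1 to 4
`acc, right` takes the values: (0, 1) → (1, 1) → (3, 1) → (3, 2) → (6, 2) → (6, 6) → (10, 6) → (10, 24)

Answer: 10, 24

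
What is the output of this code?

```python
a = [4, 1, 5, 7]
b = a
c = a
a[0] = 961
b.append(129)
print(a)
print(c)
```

Key concept: multiple aliases.
Step by step:
`a = [4, 1, 5, 7]` → a = [4, 1, 5, 7]
`b = a` → b = [4, 1, 5, 7] (same object as a)
`c = a` → c = [4, 1, 5, 7] (same object as a, b)
`a[0] = 961` → a = [961, 1, 5, 7] (same object as b, c); b = [961, 1, 5, 7] (same object as a, c); c = [961, 1, 5, 7] (same object as a, b)
`b.append(129)` → a = [961, 1, 5, 7, 129] (same object as b, c); b = [961, 1, 5, 7, 129] (same object as a, c); c = [961, 1, 5, 7, 129] (same object as a, b)
`print(a)` → prints [961, 1, 5, 7, 129]
`print(c)` → prints [961, 1, 5, 7, 129]

Answer:
[961, 1, 5, 7, 129]
[961, 1, 5, 7, 129]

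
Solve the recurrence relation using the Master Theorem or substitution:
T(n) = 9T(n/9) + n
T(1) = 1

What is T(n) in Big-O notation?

By Master Theorem: a=9, b=9, f(n)=n. Since log_9(9) = 1 and f(n) = Θ(n^1), Case 2 applies. T(n) = O(n log n).

Answer: O(n log n)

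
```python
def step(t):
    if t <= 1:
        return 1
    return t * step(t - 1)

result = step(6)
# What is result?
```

step(6) = 6 * 5 * 4 * 3 * 2 * 1 = 720

Answer: 720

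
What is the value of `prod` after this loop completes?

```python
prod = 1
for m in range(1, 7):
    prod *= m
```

6! = 720
`prod` takes the values: 1 → 2 → 6 → 24 → 120 → 720

Answer: 720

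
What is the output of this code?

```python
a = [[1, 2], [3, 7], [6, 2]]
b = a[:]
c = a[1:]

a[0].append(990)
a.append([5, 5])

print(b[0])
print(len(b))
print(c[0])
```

Key concept: slice with nested mutation.
Step by step:
`a = [[1, 2], [3, 7], [6, 2]]` → a = [[1, 2], [3, 7], [6, 2]]
`b = a[:]` → b = [[1, 2], [3, 7], [6, 2]]
`c = a[1:]` → c = [[3, 7], [6, 2]]
`a[0].append(990)` → a = [[1, 2, 990], [3, 7], [6, 2]]; b = [[1, 2, 990], [3, 7], [6, 2]]
`a.append([5, 5])` → a = [[1, 2, 990], [3, 7], [6, 2], [5, 5]]
`print(b[0])` → prints [1, 2, 990]
`print(len(b))` → prints 3
`print(c[0])` → prints [3, 7]

Answer:
[1, 2, 990]
3
[3, 7]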